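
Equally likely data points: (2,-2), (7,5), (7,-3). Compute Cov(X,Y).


E[X]=16/3, E[Y]=0, E[XY]=10/3
Cov(X,Y) = E[XY] - E[X]E[Y] = 10/3 - 16/3*0 = 10/3

10/3


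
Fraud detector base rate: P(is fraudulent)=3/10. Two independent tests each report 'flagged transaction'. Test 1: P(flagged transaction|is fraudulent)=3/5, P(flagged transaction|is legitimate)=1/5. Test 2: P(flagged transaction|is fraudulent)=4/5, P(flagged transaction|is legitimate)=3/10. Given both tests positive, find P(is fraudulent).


After test 1: P(+) = 3/5*3/10 + 1/5*7/10 = 8/25
P(B|+) = (9/50)/(8/25) = 9/16
After test 2 (use post1 as new prior): P(+) = 4/5*9/16 + 3/10*7/16 = 93/160
P(B|+,+) = (9/20)/(93/160) = 24/31

24/31


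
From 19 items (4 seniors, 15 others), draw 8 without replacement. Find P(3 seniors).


P(X=3) = C(4,3)*C(15,5) / C(19,8)
= 4*3003 / 75582
= 12012/75582 = 154/969

154/969


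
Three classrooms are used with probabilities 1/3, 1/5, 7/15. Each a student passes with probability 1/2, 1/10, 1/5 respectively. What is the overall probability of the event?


P(A) = P(A|B1)P(B1) + P(A|B2)P(B2) + P(A|B3)P(B3)
= 1/2*1/3 + 1/10*1/5 + 1/5*7/15
= 1/6 + 1/50 + 7/75 = 7/25

7/25


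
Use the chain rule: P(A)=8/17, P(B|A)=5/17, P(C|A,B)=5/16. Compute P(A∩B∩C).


P(A∩B∩C) = P(A) * P(B|A) * P(C|A∩B)
= 8/17 * 5/17 * 5/16
= 40/289 * 5/16 = 25/578

25/578


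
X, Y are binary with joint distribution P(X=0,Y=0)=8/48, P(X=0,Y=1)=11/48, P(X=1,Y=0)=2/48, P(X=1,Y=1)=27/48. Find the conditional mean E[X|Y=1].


P(Y=1) = 38/48
E[X|Y=1] = (0*11 + 1*27)/38 = 27/38

27/38


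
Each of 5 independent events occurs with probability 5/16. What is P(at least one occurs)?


P(at least one) = 1 - P(none)
P(none) = (1 - 5/16)^5 = (11/16)^5 = 161051/1048576
P(at least one) = 1 - 161051/1048576 = 887525/1048576

887525/1048576


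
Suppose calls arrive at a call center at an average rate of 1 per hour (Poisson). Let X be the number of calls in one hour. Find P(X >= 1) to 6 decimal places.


P(X>=1) = 1 - P(X<=0) = 1 - (e^(-1)*1^0/0!)
≈ 1 - 0.3678794412 = 0.6321205588
≈ 0.632121

0.632121


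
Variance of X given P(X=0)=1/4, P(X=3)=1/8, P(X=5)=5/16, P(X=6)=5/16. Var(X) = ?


E[X] = 61/16, E[X^2] = 323/16
Var(X) = E[X^2] - (E[X])^2 = 323/16 - (61/16)^2 = 1447/256

1447/256


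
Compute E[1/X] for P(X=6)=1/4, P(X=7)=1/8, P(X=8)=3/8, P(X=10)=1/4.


E[1/X] = sum(g(x)*P(x))
= 1/6*1/4 + 1/7*1/8 + 1/8*3/8 + 1/10*1/4
= 883/6720

883/6720


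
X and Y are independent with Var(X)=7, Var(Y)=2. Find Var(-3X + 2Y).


Independence => Cov(X,Y)=0
Var(-3X + 2Y) = (-3)^2*Var(X) + 2^2*Var(Y)
= 9*7 + 4*2 = 71

71


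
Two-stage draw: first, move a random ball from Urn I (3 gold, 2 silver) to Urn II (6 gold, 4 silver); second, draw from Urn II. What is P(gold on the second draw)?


P(transfer gold) = 3/5; P(transfer silver) = 2/5
If gold transferred: Urn II has 7 gold of 11, so P(gold|gold moved) = 7/11
If silver transferred: Urn II has 6 gold of 11, so P(gold|silver moved) = 6/11
By total probability: P(gold) = 3/5*7/11 + 2/5*6/11 = 3/5

3/5


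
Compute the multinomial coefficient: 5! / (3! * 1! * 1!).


5! = 120
Denominator: 3!=6 * 1!=1 * 1!=1
Coefficient = 120 / 6 = 20

20


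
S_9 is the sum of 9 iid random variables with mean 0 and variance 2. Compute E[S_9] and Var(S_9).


E[S_n] = n*mu = 9*0 = 0
Var(S_n) = n*sigma^2 = 9*2 = 18

E[S_9]=0, Var(S_9)=18


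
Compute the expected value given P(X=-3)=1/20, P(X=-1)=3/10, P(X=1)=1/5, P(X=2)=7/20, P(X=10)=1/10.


E[X] = sum(x * P(x))
= -3*1/20 - 1*3/10 + 1*1/5 + 2*7/20 + 10*1/10
= 29/20

29/20


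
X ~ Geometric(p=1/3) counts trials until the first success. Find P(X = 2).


P(X=2) = (1-p)^1 * p = (2/3)^1 * 1/3
= 2/3 * 1/3 = 2/9

2/9


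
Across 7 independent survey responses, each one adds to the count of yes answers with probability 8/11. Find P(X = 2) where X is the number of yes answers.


P(X=2) = C(7,2) * p^2 * (1-p)^5
= 21 * 64/121 * 243/161051
= 326592/19487171

326592/19487171


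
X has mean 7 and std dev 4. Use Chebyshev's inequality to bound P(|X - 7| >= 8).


k = 8/4 = 2
Chebyshev: P(|X-mu| >= k*sigma) <= 1/k^2 = 1/2^2 = 1/4

1/4


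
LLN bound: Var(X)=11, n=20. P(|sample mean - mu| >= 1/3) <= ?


Var(Xbar) = Var(X)/n = 11/20
Chebyshev: P(|Xbar-mu| >= 1/3) <= Var(Xbar)/(1/3)^2 = (11/20)/(1/9) = 99/20
Bound exceeds 1, so trivial bound: 1

1


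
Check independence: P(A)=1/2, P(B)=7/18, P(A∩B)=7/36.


P(A)*P(B) = 1/2*7/18 = 7/36
P(A∩B) = 7/36, which equals P(A)P(B), so independent

Yes, A and B are independent


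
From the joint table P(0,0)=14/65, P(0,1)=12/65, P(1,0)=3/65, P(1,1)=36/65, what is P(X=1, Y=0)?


Read from table: P(X=1, Y=0) = 3/65

3/65


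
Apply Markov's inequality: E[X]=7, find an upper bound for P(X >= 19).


Markov: P(X >= a) <= E[X]/a
P(X >= 19) <= 7/19

7/19


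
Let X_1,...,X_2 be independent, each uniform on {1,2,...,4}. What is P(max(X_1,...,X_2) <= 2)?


P(max <= 2) = P(all X_i <= 2) = (P(X_1 <= 2))^2
= (2/4)^2 = (1/2)^2 = 1/4

1/4


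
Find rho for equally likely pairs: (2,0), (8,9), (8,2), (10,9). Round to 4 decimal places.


Cov(X,Y) = 9.5000, Var(X) = 9.0000, Var(Y) = 16.5000
rho = Cov/(sqrt(VarX)*sqrt(VarY)) = 0.7796

0.7796


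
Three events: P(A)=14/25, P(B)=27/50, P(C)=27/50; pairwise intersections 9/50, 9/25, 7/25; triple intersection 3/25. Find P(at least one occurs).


P(A∪B∪C) = P(A)+P(B)+P(C) - P(AB)-P(AC)-P(BC) + P(ABC)
= 14/25+27/50+27/50 - 9/50-9/25-7/25 + 3/25
= 47/50

47/50


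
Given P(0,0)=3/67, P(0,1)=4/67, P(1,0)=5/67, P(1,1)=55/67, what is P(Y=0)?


P(Y=0) = P(0,0)+P(1,0) = 3/67 + 5/67 = 8/67

8/67


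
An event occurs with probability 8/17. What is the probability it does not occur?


P(A') = 1 - P(A) = 1 - 8/17 = 9/17

9/17


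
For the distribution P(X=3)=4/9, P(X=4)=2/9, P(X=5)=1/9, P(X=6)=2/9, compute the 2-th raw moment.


E[X^2] = sum(x^2 * P(x))
= 9*4/9 + 16*2/9 + 25*1/9 + 36*2/9
= 55/3

55/3


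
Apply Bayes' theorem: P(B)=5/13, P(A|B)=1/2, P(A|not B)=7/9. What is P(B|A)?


P(A) = P(A|B)P(B) + P(A|B')P(B') = 1/2*5/13 + 7/9*8/13 = 157/234
P(B|A) = P(A|B)P(B)/P(A) = (5/26)/(157/234) = 45/157

45/157


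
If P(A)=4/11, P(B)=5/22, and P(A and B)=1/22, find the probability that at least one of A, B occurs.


P(A∪B) = P(A) + P(B) - P(A∩B)
= 4/11 + 5/22 - 1/22 = 6/11

6/11


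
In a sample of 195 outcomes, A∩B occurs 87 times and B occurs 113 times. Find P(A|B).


P(A|B) = P(A∩B)/P(B) = (87/195)/(113/195) = 87/113

87/113


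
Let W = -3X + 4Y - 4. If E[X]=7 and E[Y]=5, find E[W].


E[-3X + 4Y - 4] = -3*E[X] + 4*E[Y] - 4
= (-3)*(7) + (4)*(5) + (-4)
= -21 + 20 - 4 = -5

-5


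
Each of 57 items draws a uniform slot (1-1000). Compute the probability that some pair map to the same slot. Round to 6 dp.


P(all different) = prod((1000-i)/1000 for i=0..56) = 0.196531
P(at least one match) = 1 - 0.196531 = 0.803469

0.803469


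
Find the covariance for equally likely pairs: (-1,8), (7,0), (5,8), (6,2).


E[X]=17/4, E[Y]=9/2, E[XY]=11
Cov(X,Y) = E[XY] - E[X]E[Y] = 11 - 17/4*9/2 = -65/8

-65/8


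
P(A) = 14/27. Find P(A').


P(A') = 1 - P(A) = 1 - 14/27 = 13/27

13/27


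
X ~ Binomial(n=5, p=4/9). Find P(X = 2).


P(X=2) = C(5,2) * p^2 * (1-p)^3
= 10 * 16/81 * 125/729
= 20000/59049

20000/59049


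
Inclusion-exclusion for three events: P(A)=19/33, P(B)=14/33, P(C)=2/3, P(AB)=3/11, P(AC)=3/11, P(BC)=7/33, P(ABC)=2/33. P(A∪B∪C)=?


P(A∪B∪C) = P(A)+P(B)+P(C) - P(AB)-P(AC)-P(BC) + P(ABC)
= 19/33+14/33+2/3 - 3/11-3/11-7/33 + 2/33
= 32/33

32/33


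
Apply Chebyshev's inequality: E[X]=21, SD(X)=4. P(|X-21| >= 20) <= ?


k = 20/4 = 5
Chebyshev: P(|X-mu| >= k*sigma) <= 1/k^2 = 1/5^2 = 1/25

1/25


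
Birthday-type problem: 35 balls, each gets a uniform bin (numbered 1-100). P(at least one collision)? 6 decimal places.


P(all different) = prod((100-i)/100 for i=0..34) = 0.001132
P(at least one match) = 1 - 0.001132 = 0.998868

0.998868


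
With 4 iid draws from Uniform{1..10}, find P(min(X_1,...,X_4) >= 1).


P(min >= 1) = P(all X_i >= 1) = (P(X_1 >= 1))^4
= (10/10)^4 = 1^4 = 1

1


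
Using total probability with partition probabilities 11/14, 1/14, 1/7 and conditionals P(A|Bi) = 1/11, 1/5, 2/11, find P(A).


P(A) = P(A|B1)P(B1) + P(A|B2)P(B2) + P(A|B3)P(B3)
= 1/11*11/14 + 1/5*1/14 + 2/11*1/7
= 1/14 + 1/70 + 2/77 = 43/385

43/385


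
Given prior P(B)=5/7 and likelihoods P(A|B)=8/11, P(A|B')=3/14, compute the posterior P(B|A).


P(A) = P(A|B)P(B) + P(A|B')P(B') = 8/11*5/7 + 3/14*2/7 = 313/539
P(B|A) = P(A|B)P(B)/P(A) = (40/77)/(313/539) = 280/313

280/313


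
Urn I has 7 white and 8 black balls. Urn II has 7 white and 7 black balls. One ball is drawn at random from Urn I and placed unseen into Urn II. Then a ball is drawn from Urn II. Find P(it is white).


P(transfer white) = 7/15; P(transfer black) = 8/15
If white transferred: Urn II has 8 white of 15, so P(white|white moved) = 8/15
If black transferred: Urn II has 7 white of 15, so P(white|black moved) = 7/15
By total probability: P(white) = 7/15*8/15 + 8/15*7/15 = 112/225

112/225


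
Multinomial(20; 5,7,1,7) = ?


20! = 2432902008176640000
Denominator: 5!=120 * 7!=5040 * 1!=1 * 7!=5040
Coefficient = 2432902008176640000 / 3048192000 = 798145920

798145920


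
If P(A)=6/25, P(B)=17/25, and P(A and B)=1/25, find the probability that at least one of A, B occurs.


P(A∪B) = P(A) + P(B) - P(A∩B)
= 6/25 + 17/25 - 1/25 = 22/25

22/25


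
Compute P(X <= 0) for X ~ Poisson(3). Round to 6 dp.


P(X<=0) = e^(-3)*3^0/0!
≈ 0.0497870684
≈ 0.049787

0.049787


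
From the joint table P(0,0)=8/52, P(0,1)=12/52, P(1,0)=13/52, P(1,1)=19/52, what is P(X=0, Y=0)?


Read from table: P(X=0, Y=0) = 8/52 = 2/13

2/13


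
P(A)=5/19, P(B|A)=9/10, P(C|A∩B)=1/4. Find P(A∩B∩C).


P(A∩B∩C) = P(A) * P(B|A) * P(C|A∩B)
= 5/19 * 9/10 * 1/4
= 9/38 * 1/4 = 9/152

9/152


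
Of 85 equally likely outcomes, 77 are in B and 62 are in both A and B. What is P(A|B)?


P(A|B) = P(A∩B)/P(B) = (62/85)/(77/85) = 62/77

62/77


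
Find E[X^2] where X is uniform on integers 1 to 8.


E[X^2] = (1/8) * sum(x^2 for x=1..8)
= 204/8 = 51/2

51/2


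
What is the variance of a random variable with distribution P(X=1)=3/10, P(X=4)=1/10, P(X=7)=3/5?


E[X] = 49/10, E[X^2] = 313/10
Var(X) = E[X^2] - (E[X])^2 = 313/10 - (49/10)^2 = 729/100

729/100


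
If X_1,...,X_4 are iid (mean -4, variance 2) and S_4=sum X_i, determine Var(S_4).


By independence, Var(S_n) = n*Var(X_1) = 4*2 = 8

8


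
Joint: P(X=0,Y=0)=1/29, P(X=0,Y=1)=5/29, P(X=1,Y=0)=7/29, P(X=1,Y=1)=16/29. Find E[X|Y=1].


P(Y=1) = 21/29
E[X|Y=1] = (0*5 + 1*16)/21 = 16/21

16/21


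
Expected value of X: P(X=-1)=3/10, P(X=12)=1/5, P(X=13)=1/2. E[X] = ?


E[X] = sum(x * P(x))
= -1*3/10 + 12*1/5 + 13*1/2
= 43/5

43/5


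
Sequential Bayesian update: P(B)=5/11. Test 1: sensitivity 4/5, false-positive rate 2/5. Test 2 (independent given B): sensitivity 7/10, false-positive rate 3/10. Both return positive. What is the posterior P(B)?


After test 1: P(+) = 4/5*5/11 + 2/5*6/11 = 32/55
P(B|+) = (4/11)/(32/55) = 5/8
After test 2 (use post1 as new prior): P(+) = 7/10*5/8 + 3/10*3/8 = 11/20
P(B|+,+) = (7/16)/(11/20) = 35/44

35/44


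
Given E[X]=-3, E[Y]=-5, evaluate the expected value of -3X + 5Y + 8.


E[-3X + 5Y + 8] = -3*E[X] + 5*E[Y] + 8
= (-3)*(-3) + (5)*(-5) + (8)
= 9 - 25 + 8 = -8

-8


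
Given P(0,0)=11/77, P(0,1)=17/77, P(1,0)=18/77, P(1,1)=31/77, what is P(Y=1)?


P(Y=1) = P(0,1)+P(1,1) = 17/77 + 31/77 = 48/77

48/77


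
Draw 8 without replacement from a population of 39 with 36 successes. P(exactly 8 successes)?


P(X=8) = C(36,8)*C(3,0) / C(39,8)
= 30260340*1 / 61523748
= 30260340/61523748 = 4495/9139

4495/9139


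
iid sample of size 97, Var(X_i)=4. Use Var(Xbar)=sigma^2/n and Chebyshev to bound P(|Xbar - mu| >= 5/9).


Var(Xbar) = Var(X)/n = 4/97
Chebyshev: P(|Xbar-mu| >= 5/9) <= Var(Xbar)/(5/9)^2 = (4/97)/(25/81) = 324/2425

324/2425


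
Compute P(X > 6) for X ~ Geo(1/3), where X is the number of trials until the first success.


P(X > 6) = P(first 6 trials all fail) = (1-p)^6 = (2/3)^6 = 64/729

64/729


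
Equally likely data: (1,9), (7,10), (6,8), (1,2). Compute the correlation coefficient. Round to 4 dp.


Cov(X,Y) = 5.0625, Var(X) = 7.6875, Var(Y) = 9.6875
rho = Cov/(sqrt(VarX)*sqrt(VarY)) = 0.5866

0.5866


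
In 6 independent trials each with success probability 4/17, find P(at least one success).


P(at least one) = 1 - P(none)
P(none) = (1 - 4/17)^6 = (13/17)^6 = 4826809/24137569
P(at least one) = 1 - 4826809/24137569 = 19310760/24137569

19310760/24137569


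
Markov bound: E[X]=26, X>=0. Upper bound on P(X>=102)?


Markov: P(X >= a) <= E[X]/a
P(X >= 102) <= 26/102 = 13/51

13/51


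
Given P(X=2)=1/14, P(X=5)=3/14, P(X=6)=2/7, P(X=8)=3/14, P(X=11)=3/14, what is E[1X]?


E[1X] = sum(g(x)*P(x))
= 2*1/14 + 5*3/14 + 6*2/7 + 8*3/14 + 11*3/14
= 7

7


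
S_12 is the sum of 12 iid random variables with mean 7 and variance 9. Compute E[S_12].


E[S_n] = n*E[X_1] = 12*7 = 84

84


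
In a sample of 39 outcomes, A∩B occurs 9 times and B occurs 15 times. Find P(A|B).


P(A|B) = P(A∩B)/P(B) = (9/39)/(15/39) = 9/15 = 3/5

3/5


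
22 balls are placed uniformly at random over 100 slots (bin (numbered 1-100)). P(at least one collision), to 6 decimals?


P(all different) = prod((100-i)/100 for i=0..21) = 0.082412
P(at least one match) = 1 - 0.082412 = 0.917588

0.917588


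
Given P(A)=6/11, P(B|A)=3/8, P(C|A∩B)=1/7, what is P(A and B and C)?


P(A∩B∩C) = P(A) * P(B|A) * P(C|A∩B)
= 6/11 * 3/8 * 1/7
= 9/44 * 1/7 = 9/308

9/308


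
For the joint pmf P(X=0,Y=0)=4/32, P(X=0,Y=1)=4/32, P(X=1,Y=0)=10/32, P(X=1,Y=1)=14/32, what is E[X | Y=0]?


P(Y=0) = 14/32
E[X|Y=0] = (0*4 + 1*10)/14 = 10/14 = 5/7

5/7


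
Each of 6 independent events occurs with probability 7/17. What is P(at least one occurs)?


P(at least one) = 1 - P(none)
P(none) = (1 - 7/17)^6 = (10/17)^6 = 1000000/24137569
P(at least one) = 1 - 1000000/24137569 = 23137569/24137569

23137569/24137569


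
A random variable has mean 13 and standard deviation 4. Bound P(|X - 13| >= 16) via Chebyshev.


k = 16/4 = 4
Chebyshev: P(|X-mu| >= k*sigma) <= 1/k^2 = 1/4^2 = 1/16

1/16


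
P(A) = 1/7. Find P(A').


P(A') = 1 - P(A) = 1 - 1/7 = 6/7

6/7


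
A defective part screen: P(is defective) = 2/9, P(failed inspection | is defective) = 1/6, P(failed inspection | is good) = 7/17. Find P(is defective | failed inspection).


P(A) = P(A|B)P(B) + P(A|B')P(B') = 1/6*2/9 + 7/17*7/9 = 164/459
P(B|A) = P(A|B)P(B)/P(A) = (1/27)/(164/459) = 17/164

17/164


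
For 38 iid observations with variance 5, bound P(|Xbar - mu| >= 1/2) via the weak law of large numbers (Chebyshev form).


Var(Xbar) = Var(X)/n = 5/38
Chebyshev: P(|Xbar-mu| >= 1/2) <= Var(Xbar)/(1/2)^2 = (5/38)/(1/4) = 10/19

10/19


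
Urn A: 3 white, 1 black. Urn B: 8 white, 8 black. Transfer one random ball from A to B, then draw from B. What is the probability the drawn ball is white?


P(transfer white) = 3/4; P(transfer black) = 1/4
If white transferred: Urn II has 9 white of 17, so P(white|white moved) = 9/17
If black transferred: Urn II has 8 white of 17, so P(white|black moved) = 8/17
By total probability: P(white) = 3/4*9/17 + 1/4*8/17 = 35/68

35/68


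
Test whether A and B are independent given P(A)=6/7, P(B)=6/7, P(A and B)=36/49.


P(A)*P(B) = 6/7*6/7 = 36/49
P(A∩B) = 36/49, which equals P(A)P(B), so independent

Yes, A and B are independent


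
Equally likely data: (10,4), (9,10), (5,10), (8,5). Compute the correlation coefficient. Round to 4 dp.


Cov(X,Y) = -3.0000, Var(X) = 3.5000, Var(Y) = 7.6875
rho = Cov/(sqrt(VarX)*sqrt(VarY)) = -0.5784

-0.5784


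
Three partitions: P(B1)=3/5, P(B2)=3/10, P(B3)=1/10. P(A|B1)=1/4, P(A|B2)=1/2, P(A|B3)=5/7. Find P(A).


P(A) = P(A|B1)P(B1) + P(A|B2)P(B2) + P(A|B3)P(B3)
= 1/4*3/5 + 1/2*3/10 + 5/7*1/10
= 3/20 + 3/20 + 1/14 = 13/35

13/35


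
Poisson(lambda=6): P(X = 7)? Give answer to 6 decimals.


P(X=7) = e^(-6) * 6^7 / 7!
≈ 0.002478752177 * 279936 / 5040
≈ 0.137677

0.137677


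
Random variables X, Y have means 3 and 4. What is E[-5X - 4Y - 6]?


E[-5X - 4Y - 6] = -5*E[X] - 4*E[Y] - 6
= (-5)*(3) + (-4)*(4) + (-6)
= -15 - 16 - 6 = -37

-37


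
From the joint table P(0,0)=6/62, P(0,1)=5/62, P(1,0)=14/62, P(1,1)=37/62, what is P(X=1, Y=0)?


Read from table: P(X=1, Y=0) = 14/62 = 7/31

7/31


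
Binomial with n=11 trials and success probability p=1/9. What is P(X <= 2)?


P(X<=2) = P(X=0) + P(X=1) + P(X=2)
= 8589934592/31381059609 + 11811160064/31381059609 + 7381975040/31381059609
= 3087007744/3486784401

3087007744/3486784401


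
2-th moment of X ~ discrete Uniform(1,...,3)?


E[X^2] = (1/3) * sum(x^2 for x=1..3)
= 14/3

14/3


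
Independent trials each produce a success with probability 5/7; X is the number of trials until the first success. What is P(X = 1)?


P(X=1) = (1-p)^0 * p = (2/7)^0 * 5/7
= 1 * 5/7 = 5/7

5/7


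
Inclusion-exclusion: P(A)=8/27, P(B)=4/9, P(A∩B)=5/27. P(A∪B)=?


P(A∪B) = P(A) + P(B) - P(A∩B)
= 8/27 + 4/9 - 5/27 = 5/9

5/9


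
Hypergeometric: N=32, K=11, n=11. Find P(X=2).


P(X=2) = C(11,2)*C(21,9) / C(32,11)
= 55*293930 / 129024480
= 16166150/129024480 = 124355/992496

124355/992496


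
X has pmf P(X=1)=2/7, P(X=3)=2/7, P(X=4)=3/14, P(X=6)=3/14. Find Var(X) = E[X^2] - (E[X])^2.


E[X] = 23/7, E[X^2] = 14
Var(X) = E[X^2] - (E[X])^2 = 14 - (23/7)^2 = 157/49

157/49


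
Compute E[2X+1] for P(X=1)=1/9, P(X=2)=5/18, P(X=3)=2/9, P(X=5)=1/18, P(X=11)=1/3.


E[2X+1] = sum(g(x)*P(x))
= 3*1/9 + 5*5/18 + 7*2/9 + 11*1/18 + 23*1/3
= 104/9

104/9


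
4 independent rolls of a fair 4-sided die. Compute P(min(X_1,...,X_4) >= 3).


P(min >= 3) = P(all X_i >= 3) = (P(X_1 >= 3))^4
= (2/4)^4 = (1/2)^4 = 1/16

1/16


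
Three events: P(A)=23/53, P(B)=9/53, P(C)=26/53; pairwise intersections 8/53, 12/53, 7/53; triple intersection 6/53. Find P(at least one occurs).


P(A∪B∪C) = P(A)+P(B)+P(C) - P(AB)-P(AC)-P(BC) + P(ABC)
= 23/53+9/53+26/53 - 8/53-12/53-7/53 + 6/53
= 37/53

37/53


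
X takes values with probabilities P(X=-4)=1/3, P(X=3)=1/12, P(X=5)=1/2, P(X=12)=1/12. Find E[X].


E[X] = sum(x * P(x))
= -4*1/3 + 3*1/12 + 5*1/2 + 12*1/12
= 29/12

29/12


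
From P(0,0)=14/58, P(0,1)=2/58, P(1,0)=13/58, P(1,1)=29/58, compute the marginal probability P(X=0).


P(X=0) = P(0,0)+P(0,1) = 14/58 + 2/58 = 16/58 = 8/29

8/29


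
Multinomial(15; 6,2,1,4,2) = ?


15! = 1307674368000
Denominator: 6!=720 * 2!=2 * 1!=1 * 4!=24 * 2!=2
Coefficient = 1307674368000 / 69120 = 18918900

18918900


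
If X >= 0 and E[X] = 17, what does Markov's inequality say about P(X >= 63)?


Markov: P(X >= a) <= E[X]/a
P(X >= 63) <= 17/63

17/63


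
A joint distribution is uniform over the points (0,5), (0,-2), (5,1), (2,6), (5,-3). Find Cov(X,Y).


E[X]=12/5, E[Y]=7/5, E[XY]=2/5
Cov(X,Y) = E[XY] - E[X]E[Y] = 2/5 - 12/5*7/5 = -74/25

-74/25


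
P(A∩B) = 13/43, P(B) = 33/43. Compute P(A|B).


P(A|B) = P(A∩B)/P(B) = (13/43)/(33/43) = 13/33

13/33


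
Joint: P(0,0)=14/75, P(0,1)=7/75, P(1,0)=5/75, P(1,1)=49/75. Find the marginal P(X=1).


P(X=1) = P(1,0)+P(1,1) = 5/75 + 49/75 = 54/75 = 18/25

18/25


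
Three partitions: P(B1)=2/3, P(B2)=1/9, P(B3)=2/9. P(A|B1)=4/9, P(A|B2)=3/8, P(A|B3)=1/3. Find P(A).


P(A) = P(A|B1)P(B1) + P(A|B2)P(B2) + P(A|B3)P(B3)
= 4/9*2/3 + 3/8*1/9 + 1/3*2/9
= 8/27 + 1/24 + 2/27 = 89/216

89/216


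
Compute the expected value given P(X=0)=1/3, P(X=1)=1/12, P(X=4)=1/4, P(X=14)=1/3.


E[X] = sum(x * P(x))
= 0*1/3 + 1*1/12 + 4*1/4 + 14*1/3
= 23/4

23/4


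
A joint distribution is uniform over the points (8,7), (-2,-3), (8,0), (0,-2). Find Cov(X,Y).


E[X]=7/2, E[Y]=1/2, E[XY]=31/2
Cov(X,Y) = E[XY] - E[X]E[Y] = 31/2 - 7/2*1/2 = 55/4

55/4


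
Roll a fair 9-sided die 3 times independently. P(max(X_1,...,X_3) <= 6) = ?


P(max <= 6) = P(all X_i <= 6) = (P(X_1 <= 6))^3
= (6/9)^3 = (2/3)^3 = 8/27

8/27


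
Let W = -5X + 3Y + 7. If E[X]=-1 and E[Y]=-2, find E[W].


E[-5X + 3Y + 7] = -5*E[X] + 3*E[Y] + 7
= (-5)*(-1) + (3)*(-2) + (7)
= 5 - 6 + 7 = 6

6


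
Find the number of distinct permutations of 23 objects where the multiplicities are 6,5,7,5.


23! = 25852016738884976640000
Denominator: 6!=720 * 5!=120 * 7!=5040 * 5!=120
Coefficient = 25852016738884976640000 / 52254720000 = 494730748512

494730748512


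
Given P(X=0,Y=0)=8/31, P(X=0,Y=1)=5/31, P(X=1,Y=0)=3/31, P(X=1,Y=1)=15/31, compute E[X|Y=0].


P(Y=0) = 11/31
E[X|Y=0] = (0*8 + 1*3)/11 = 3/11

3/11


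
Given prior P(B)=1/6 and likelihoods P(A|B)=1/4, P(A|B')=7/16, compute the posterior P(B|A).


P(A) = P(A|B)P(B) + P(A|B')P(B') = 1/4*1/6 + 7/16*5/6 = 13/32
P(B|A) = P(A|B)P(B)/P(A) = (1/24)/(13/32) = 4/39

4/39


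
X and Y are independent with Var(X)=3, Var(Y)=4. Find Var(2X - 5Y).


Independence => Cov(X,Y)=0
Var(2X - 5Y) = 2^2*Var(X) + (-5)^2*Var(Y)
= 4*3 + 25*4 = 112

112


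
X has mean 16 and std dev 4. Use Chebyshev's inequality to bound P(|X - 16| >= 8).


k = 8/4 = 2
Chebyshev: P(|X-mu| >= k*sigma) <= 1/k^2 = 1/2^2 = 1/4

1/4


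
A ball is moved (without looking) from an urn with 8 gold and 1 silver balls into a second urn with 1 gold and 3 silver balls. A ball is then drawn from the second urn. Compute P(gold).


P(transfer gold) = 8/9; P(transfer silver) = 1/9
If gold transferred: Urn II has 2 gold of 5, so P(gold|gold moved) = 2/5
If silver transferred: Urn II has 1 gold of 5, so P(gold|silver moved) = 1/5
By total probability: P(gold) = 8/9*2/5 + 1/9*1/5 = 17/45

17/45


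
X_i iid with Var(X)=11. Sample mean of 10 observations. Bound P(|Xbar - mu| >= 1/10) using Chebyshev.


Var(Xbar) = Var(X)/n = 11/10
Chebyshev: P(|Xbar-mu| >= 1/10) <= Var(Xbar)/(1/10)^2 = (11/10)/(1/100) = 110
Bound exceeds 1, so trivial bound: 1

1


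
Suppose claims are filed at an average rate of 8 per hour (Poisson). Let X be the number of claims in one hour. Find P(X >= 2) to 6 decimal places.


P(X>=2) = 1 - P(X<=1) = 1 - (e^(-8)*8^0/0! + e^(-8)*8^1/1!)
≈ 1 - (0.0003354626 + 0.0026837010)
= 1 - 0.0030191636 = 0.9969808364
≈ 0.996981

0.996981


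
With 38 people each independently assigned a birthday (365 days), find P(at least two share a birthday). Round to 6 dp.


P(all different) = prod((365-i)/365 for i=0..37) = 0.135932
P(at least one match) = 1 - 0.135932 = 0.864068

0.864068


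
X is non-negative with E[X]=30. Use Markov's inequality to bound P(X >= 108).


Markov: P(X >= a) <= E[X]/a
P(X >= 108) <= 30/108 = 5/18

5/18


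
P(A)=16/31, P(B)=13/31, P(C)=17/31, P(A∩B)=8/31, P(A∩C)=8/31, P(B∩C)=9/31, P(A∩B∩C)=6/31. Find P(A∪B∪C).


P(A∪B∪C) = P(A)+P(B)+P(C) - P(AB)-P(AC)-P(BC) + P(ABC)
= 16/31+13/31+17/31 - 8/31-8/31-9/31 + 6/31
= 27/31

27/31


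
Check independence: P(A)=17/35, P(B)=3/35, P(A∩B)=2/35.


P(A)*P(B) = 17/35*3/35 = 51/1225
P(A∩B) = 2/35 != 51/1225, so not independent

No, A and B are not independent


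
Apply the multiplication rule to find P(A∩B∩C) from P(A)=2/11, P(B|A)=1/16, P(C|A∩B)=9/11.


P(A∩B∩C) = P(A) * P(B|A) * P(C|A∩B)
= 2/11 * 1/16 * 9/11
= 1/88 * 9/11 = 9/968

9/968


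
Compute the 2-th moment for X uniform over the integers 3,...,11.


E[X^2] = (1/9) * sum(x^2 for x=3..11)
= 501/9 = 167/3

167/3


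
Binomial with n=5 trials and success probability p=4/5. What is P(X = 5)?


P(X=5) = C(5,5) * p^5 * (1-p)^0
= 1 * 1024/3125 * 1
= 1024/3125

1024/3125


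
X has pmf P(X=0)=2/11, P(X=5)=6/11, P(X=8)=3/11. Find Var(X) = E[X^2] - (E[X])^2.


E[X] = 54/11, E[X^2] = 342/11
Var(X) = E[X^2] - (E[X])^2 = 342/11 - (54/11)^2 = 846/121

846/121


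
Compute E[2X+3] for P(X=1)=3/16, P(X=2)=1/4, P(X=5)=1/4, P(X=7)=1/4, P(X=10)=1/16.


E[2X+3] = sum(g(x)*P(x))
= 5*3/16 + 7*1/4 + 13*1/4 + 17*1/4 + 23*1/16
= 93/8

93/8


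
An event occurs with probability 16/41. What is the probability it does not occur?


P(A') = 1 - P(A) = 1 - 16/41 = 25/41

25/41


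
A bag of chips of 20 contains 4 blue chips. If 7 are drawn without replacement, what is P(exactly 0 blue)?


P(X=0) = C(4,0)*C(16,7) / C(20,7)
= 1*11440 / 77520
= 11440/77520 = 143/969

143/969


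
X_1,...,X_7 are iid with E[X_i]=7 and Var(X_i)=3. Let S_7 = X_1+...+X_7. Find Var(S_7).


By independence, Var(S_n) = n*Var(X_1) = 7*3 = 21

21


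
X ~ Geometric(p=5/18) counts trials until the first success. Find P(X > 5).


P(X > 5) = P(first 5 trials all fail) = (1-p)^5 = (13/18)^5 = 371293/1889568

371293/1889568


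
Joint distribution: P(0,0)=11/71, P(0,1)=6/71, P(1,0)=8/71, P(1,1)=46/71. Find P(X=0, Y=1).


Read from table: P(X=0, Y=1) = 6/71

6/71


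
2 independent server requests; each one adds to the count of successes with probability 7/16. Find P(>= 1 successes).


P(at least one) = 1 - P(none)
P(none) = (1 - 7/16)^2 = (9/16)^2 = 81/256
P(at least one) = 1 - 81/256 = 175/256

175/256


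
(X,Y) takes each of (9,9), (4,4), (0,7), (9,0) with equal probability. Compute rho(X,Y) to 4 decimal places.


Cov(X,Y) = -3.2500, Var(X) = 14.2500, Var(Y) = 11.5000
rho = Cov/(sqrt(VarX)*sqrt(VarY)) = -0.2539

-0.2539


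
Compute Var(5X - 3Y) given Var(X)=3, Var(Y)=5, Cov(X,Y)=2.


Var(5X - 3Y) = 5^2*Var(X) + (-3)^2*Var(Y) + 2*5*(-3)*Cov(X,Y)
= 25*3 + 9*5 - 30*2
= 75 + 45 - 60 = 60

60


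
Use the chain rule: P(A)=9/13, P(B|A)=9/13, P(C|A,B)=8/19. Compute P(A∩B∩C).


P(A∩B∩C) = P(A) * P(B|A) * P(C|A∩B)
= 9/13 * 9/13 * 8/19
= 81/169 * 8/19 = 648/3211

648/3211


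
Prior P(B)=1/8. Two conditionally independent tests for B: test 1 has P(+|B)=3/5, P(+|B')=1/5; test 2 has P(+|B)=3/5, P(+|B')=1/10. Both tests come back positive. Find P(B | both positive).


After test 1: P(+) = 3/5*1/8 + 1/5*7/8 = 1/4
P(B|+) = (3/40)/(1/4) = 3/10
After test 2 (use post1 as new prior): P(+) = 3/5*3/10 + 1/10*7/10 = 1/4
P(B|+,+) = (9/50)/(1/4) = 18/25

18/25


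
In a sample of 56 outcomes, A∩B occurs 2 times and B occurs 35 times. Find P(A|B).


P(A|B) = P(A∩B)/P(B) = (2/56)/(35/56) = 2/35

2/35


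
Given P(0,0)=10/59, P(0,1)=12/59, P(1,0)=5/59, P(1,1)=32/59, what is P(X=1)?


P(X=1) = P(1,0)+P(1,1) = 5/59 + 32/59 = 37/59

37/59


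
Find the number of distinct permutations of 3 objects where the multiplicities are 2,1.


3! = 6
Denominator: 2!=2 * 1!=1
Coefficient = 6 / 2 = 3

3


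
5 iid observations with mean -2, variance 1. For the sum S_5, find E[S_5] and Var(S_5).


E[S_n] = n*mu = 5*-2 = -10
Var(S_n) = n*sigma^2 = 5*1 = 5

E[S_5]=-10, Var(S_5)=5


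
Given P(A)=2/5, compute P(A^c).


P(A') = 1 - P(A) = 1 - 2/5 = 3/5

3/5


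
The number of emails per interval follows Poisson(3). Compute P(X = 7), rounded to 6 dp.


P(X=7) = e^(-3) * 3^7 / 7!
≈ 0.04978706837 * 2187 / 5040
≈ 0.021604

0.021604


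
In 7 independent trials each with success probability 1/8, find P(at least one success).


P(at least one) = 1 - P(none)
P(none) = (1 - 1/8)^7 = (7/8)^7 = 823543/2097152
P(at least one) = 1 - 823543/2097152 = 1273609/2097152

1273609/2097152


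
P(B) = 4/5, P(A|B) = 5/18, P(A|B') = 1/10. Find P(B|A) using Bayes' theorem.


P(A) = P(A|B)P(B) + P(A|B')P(B') = 5/18*4/5 + 1/10*1/5 = 109/450
P(B|A) = P(A|B)P(B)/P(A) = (2/9)/(109/450) = 100/109

100/109


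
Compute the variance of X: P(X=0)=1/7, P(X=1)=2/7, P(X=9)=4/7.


E[X] = 38/7, E[X^2] = 326/7
Var(X) = E[X^2] - (E[X])^2 = 326/7 - (38/7)^2 = 838/49

838/49


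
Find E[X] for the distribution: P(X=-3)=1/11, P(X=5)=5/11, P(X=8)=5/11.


E[X] = sum(x * P(x))
= -3*1/11 + 5*5/11 + 8*5/11
= 62/11

62/11


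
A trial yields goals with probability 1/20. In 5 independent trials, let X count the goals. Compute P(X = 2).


P(X=2) = C(5,2) * p^2 * (1-p)^3
= 10 * 1/400 * 6859/8000
= 6859/320000

6859/320000


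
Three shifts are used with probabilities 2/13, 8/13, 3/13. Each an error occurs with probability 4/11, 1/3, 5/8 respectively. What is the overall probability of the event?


P(A) = P(A|B1)P(B1) + P(A|B2)P(B2) + P(A|B3)P(B3)
= 4/11*2/13 + 1/3*8/13 + 5/8*3/13
= 8/143 + 8/39 + 15/104 = 107/264

107/264


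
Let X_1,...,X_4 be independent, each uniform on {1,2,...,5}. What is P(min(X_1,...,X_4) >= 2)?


P(min >= 2) = P(all X_i >= 2) = (P(X_1 >= 2))^4
= (4/5)^4 = 256/625

256/625


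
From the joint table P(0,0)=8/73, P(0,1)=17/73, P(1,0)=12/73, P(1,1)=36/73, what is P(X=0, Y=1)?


Read from table: P(X=0, Y=1) = 17/73

17/73


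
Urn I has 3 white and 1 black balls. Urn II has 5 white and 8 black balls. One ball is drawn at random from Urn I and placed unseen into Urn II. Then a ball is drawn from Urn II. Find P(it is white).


P(transfer white) = 3/4; P(transfer black) = 1/4
If white transferred: Urn II has 6 white of 14, so P(white|white moved) = 3/7
If black transferred: Urn II has 5 white of 14, so P(white|black moved) = 5/14
By total probability: P(white) = 3/4*3/7 + 1/4*5/14 = 23/56

23/56


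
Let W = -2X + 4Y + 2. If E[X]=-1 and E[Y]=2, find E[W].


E[-2X + 4Y + 2] = -2*E[X] + 4*E[Y] + 2
= (-2)*(-1) + (4)*(2) + (2)
= 2 + 8 + 2 = 12

12


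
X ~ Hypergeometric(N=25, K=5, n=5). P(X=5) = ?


P(X=5) = C(5,5)*C(20,0) / C(25,5)
= 1*1 / 53130
= 1/53130

1/53130


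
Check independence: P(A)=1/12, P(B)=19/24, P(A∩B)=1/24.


P(A)*P(B) = 1/12*19/24 = 19/288
P(A∩B) = 1/24 != 19/288, so not independent

No, A and B are not independent


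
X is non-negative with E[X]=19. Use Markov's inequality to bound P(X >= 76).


Markov: P(X >= a) <= E[X]/a
P(X >= 76) <= 19/76 = 1/4

1/4


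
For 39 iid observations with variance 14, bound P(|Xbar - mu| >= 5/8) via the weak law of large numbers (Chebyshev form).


Var(Xbar) = Var(X)/n = 14/39
Chebyshev: P(|Xbar-mu| >= 5/8) <= Var(Xbar)/(5/8)^2 = (14/39)/(25/64) = 896/975

896/975


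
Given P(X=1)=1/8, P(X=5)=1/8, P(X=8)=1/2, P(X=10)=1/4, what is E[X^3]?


E[X^3] = sum(g(x)*P(x))
= 1*1/8 + 125*1/8 + 512*1/2 + 1000*1/4
= 2087/4

2087/4


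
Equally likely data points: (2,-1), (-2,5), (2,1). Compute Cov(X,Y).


E[X]=2/3, E[Y]=5/3, E[XY]=-10/3
Cov(X,Y) = E[XY] - E[X]E[Y] = -10/3 - 2/3*5/3 = -40/9

-40/9


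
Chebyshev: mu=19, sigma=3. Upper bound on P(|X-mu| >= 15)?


k = 15/3 = 5
Chebyshev: P(|X-mu| >= k*sigma) <= 1/k^2 = 1/5^2 = 1/25

1/25


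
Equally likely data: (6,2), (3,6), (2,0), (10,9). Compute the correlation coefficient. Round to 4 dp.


Cov(X,Y) = 7.6875, Var(X) = 9.6875, Var(Y) = 12.1875
rho = Cov/(sqrt(VarX)*sqrt(VarY)) = 0.7075

0.7075


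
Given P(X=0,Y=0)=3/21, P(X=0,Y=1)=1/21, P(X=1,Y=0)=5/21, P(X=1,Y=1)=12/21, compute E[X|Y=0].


P(Y=0) = 8/21
E[X|Y=0] = (0*3 + 1*5)/8 = 5/8

5/8


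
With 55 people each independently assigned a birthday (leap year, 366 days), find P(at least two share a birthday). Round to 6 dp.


P(all different) = prod((366-i)/366 for i=0..54) = 0.013909
P(at least one match) = 1 - 0.013909 = 0.986091

0.986091


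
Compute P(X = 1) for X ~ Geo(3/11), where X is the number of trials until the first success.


P(X=1) = (1-p)^0 * p = (8/11)^0 * 3/11
= 1 * 3/11 = 3/11

3/11


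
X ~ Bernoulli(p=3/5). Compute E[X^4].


For Bernoulli: X in {0,1}
E[X^4] = 0^4*(1-3/5) + 1^4*3/5 = 3/5

3/5


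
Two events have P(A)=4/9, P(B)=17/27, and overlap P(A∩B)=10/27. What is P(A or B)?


P(A∪B) = P(A) + P(B) - P(A∩B)
= 4/9 + 17/27 - 10/27 = 19/27

19/27


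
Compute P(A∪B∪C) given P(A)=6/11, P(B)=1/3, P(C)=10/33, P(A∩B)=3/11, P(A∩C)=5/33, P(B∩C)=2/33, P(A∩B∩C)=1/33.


P(A∪B∪C) = P(A)+P(B)+P(C) - P(AB)-P(AC)-P(BC) + P(ABC)
= 6/11+1/3+10/33 - 3/11-5/33-2/33 + 1/33
= 8/11

8/11


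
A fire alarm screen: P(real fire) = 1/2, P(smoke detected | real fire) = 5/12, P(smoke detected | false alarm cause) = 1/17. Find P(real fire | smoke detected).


P(A) = P(A|B)P(B) + P(A|B')P(B') = 5/12*1/2 + 1/17*1/2 = 97/408
P(B|A) = P(A|B)P(B)/P(A) = (5/24)/(97/408) = 85/97

85/97


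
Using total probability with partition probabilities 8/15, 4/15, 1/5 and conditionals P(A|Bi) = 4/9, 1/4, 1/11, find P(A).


P(A) = P(A|B1)P(B1) + P(A|B2)P(B2) + P(A|B3)P(B3)
= 4/9*8/15 + 1/4*4/15 + 1/11*1/5
= 32/135 + 1/15 + 1/55 = 478/1485

478/1485


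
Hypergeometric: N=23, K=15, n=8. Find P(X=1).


P(X=1) = C(15,1)*C(8,7) / C(23,8)
= 15*8 / 490314
= 120/490314 = 20/81719

20/81719


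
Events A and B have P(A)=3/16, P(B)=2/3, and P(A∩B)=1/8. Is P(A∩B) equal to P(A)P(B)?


P(A)*P(B) = 3/16*2/3 = 1/8
P(A∩B) = 1/8, which equals P(A)P(B), so independent

Yes, A and B are independent


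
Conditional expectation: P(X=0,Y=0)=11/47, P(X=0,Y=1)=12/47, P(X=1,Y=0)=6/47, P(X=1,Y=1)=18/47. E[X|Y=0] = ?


P(Y=0) = 17/47
E[X|Y=0] = (0*11 + 1*6)/17 = 6/17

6/17


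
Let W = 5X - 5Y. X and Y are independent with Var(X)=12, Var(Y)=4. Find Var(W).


Independence => Cov(X,Y)=0
Var(5X - 5Y) = 5^2*Var(X) + (-5)^2*Var(Y)
= 25*12 + 25*4 = 400

400


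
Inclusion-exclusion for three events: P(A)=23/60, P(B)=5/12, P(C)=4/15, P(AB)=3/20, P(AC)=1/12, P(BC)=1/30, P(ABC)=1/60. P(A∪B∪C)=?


P(A∪B∪C) = P(A)+P(B)+P(C) - P(AB)-P(AC)-P(BC) + P(ABC)
= 23/60+5/12+4/15 - 3/20-1/12-1/30 + 1/60
= 49/60

49/60


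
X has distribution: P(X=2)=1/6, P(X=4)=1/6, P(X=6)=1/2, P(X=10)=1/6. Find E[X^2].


E[X^2] = sum(g(x)*P(x))
= 4*1/6 + 16*1/6 + 36*1/2 + 100*1/6
= 38

38


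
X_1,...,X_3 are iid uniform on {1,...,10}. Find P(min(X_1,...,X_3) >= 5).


P(min >= 5) = P(all X_i >= 5) = (P(X_1 >= 5))^3
= (6/10)^3 = (3/5)^3 = 27/125

27/125


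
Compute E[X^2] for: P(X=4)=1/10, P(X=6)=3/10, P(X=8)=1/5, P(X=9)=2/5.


E[X^2] = sum(x^2 * P(x))
= 16*1/10 + 36*3/10 + 64*1/5 + 81*2/5
= 288/5

288/5


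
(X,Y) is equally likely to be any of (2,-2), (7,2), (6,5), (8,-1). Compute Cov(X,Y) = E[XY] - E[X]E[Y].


E[X]=23/4, E[Y]=1, E[XY]=8
Cov(X,Y) = E[XY] - E[X]E[Y] = 8 - 23/4*1 = 9/4

9/4


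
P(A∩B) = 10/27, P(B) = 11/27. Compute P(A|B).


P(A|B) = P(A∩B)/P(B) = (10/27)/(11/27) = 10/11

10/11


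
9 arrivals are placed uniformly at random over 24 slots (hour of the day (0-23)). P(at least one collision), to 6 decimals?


P(all different) = prod((24-i)/24 for i=0..8) = 0.179599
P(at least one match) = 1 - 0.179599 = 0.820401

0.820401


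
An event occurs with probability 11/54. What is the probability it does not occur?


P(A') = 1 - P(A) = 1 - 11/54 = 43/54

43/54


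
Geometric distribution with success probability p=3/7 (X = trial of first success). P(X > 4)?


P(X > 4) = P(first 4 trials all fail) = (1-p)^4 = (4/7)^4 = 256/2401

256/2401


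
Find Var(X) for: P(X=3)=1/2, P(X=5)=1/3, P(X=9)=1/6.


E[X] = 14/3, E[X^2] = 79/3
Var(X) = E[X^2] - (E[X])^2 = 79/3 - (14/3)^2 = 41/9

41/9


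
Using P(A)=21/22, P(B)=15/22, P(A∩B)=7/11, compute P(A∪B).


P(A∪B) = P(A) + P(B) - P(A∩B)
= 21/22 + 15/22 - 7/11 = 1

1


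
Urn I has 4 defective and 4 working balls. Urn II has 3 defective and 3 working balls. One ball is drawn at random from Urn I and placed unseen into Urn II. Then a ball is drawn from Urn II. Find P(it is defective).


P(transfer defective) = 4/8 = 1/2; P(transfer working) = 1/2
If defective transferred: Urn II has 4 defective of 7, so P(defective|defective moved) = 4/7
If working transferred: Urn II has 3 defective of 7, so P(defective|working moved) = 3/7
By total probability: P(defective) = 1/2*4/7 + 1/2*3/7 = 1/2

1/2


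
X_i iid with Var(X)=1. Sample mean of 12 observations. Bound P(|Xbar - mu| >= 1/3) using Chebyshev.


Var(Xbar) = Var(X)/n = 1/12
Chebyshev: P(|Xbar-mu| >= 1/3) <= Var(Xbar)/(1/3)^2 = (1/12)/(1/9) = 3/4

3/4


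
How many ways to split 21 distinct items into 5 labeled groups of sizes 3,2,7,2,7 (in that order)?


21! = 51090942171709440000
Denominator: 3!=6 * 2!=2 * 7!=5040 * 2!=2 * 7!=5040
Coefficient = 51090942171709440000 / 609638400 = 83805321600

83805321600


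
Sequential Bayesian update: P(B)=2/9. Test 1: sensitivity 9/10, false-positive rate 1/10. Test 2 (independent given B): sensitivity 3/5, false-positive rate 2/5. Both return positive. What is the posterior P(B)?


After test 1: P(+) = 9/10*2/9 + 1/10*7/9 = 5/18
P(B|+) = (1/5)/(5/18) = 18/25
After test 2 (use post1 as new prior): P(+) = 3/5*18/25 + 2/5*7/25 = 68/125
P(B|+,+) = (54/125)/(68/125) = 27/34

27/34


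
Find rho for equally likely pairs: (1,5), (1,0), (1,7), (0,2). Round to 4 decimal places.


Cov(X,Y) = 0.3750, Var(X) = 0.1875, Var(Y) = 7.2500
rho = Cov/(sqrt(VarX)*sqrt(VarY)) = 0.3216

0.3216


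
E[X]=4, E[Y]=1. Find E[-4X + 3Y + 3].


E[-4X + 3Y + 3] = -4*E[X] + 3*E[Y] + 3
= (-4)*(4) + (3)*(1) + (3)
= -16 + 3 + 3 = -10

-10


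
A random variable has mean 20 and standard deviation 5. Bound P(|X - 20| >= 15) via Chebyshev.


k = 15/5 = 3
Chebyshev: P(|X-mu| >= k*sigma) <= 1/k^2 = 1/3^2 = 1/9

1/9


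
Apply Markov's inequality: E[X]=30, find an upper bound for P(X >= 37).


Markov: P(X >= a) <= E[X]/a
P(X >= 37) <= 30/37

30/37


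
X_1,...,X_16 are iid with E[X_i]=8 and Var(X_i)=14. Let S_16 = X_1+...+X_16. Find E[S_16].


E[S_n] = n*E[X_1] = 16*8 = 128

128


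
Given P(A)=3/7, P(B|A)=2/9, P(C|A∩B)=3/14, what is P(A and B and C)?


P(A∩B∩C) = P(A) * P(B|A) * P(C|A∩B)
= 3/7 * 2/9 * 3/14
= 2/21 * 3/14 = 1/49

1/49


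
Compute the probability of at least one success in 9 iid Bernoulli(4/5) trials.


P(at least one) = 1 - P(none)
P(none) = (1 - 4/5)^9 = (1/5)^9 = 1/1953125
P(at least one) = 1 - 1/1953125 = 1953124/1953125

1953124/1953125


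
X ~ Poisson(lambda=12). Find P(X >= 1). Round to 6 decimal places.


P(X>=1) = 1 - P(X<=0) = 1 - (e^(-12)*12^0/0!)
≈ 1 - 0.0000061442 = 0.9999938558
≈ 0.999994

0.999994


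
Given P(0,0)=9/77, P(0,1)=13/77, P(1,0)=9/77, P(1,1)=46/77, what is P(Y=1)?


P(Y=1) = P(0,1)+P(1,1) = 13/77 + 46/77 = 59/77

59/77


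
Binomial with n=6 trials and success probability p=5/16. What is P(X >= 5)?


P(X>=5) = P(X=5) + P(X=6)
= 103125/8388608 + 15625/16777216
= 221875/16777216

221875/16777216


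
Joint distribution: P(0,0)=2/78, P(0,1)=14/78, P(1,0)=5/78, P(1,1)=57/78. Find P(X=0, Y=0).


Read from table: P(X=0, Y=0) = 2/78 = 1/39

1/39


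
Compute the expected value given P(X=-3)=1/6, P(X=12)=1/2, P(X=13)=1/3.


E[X] = sum(x * P(x))
= -3*1/6 + 12*1/2 + 13*1/3
= 59/6

59/6


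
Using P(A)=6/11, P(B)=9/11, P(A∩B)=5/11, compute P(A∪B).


P(A∪B) = P(A) + P(B) - P(A∩B)
= 6/11 + 9/11 - 5/11 = 10/11

10/11


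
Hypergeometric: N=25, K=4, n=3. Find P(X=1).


P(X=1) = C(4,1)*C(21,2) / C(25,3)
= 4*210 / 2300
= 840/2300 = 42/115

42/115


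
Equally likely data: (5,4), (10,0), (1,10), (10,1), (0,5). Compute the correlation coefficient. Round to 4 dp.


Cov(X,Y) = -12.8000, Var(X) = 18.1600, Var(Y) = 12.4000
rho = Cov/(sqrt(VarX)*sqrt(VarY)) = -0.8530

-0.8530


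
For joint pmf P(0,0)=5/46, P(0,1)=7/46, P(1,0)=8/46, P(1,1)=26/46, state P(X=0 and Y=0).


Read from table: P(X=0, Y=0) = 5/46

5/46


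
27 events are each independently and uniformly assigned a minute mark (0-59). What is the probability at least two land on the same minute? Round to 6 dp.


P(all different) = prod((60-i)/60 for i=0..26) = 0.000936
P(at least one match) = 1 - 0.000936 = 0.999064

0.999064
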